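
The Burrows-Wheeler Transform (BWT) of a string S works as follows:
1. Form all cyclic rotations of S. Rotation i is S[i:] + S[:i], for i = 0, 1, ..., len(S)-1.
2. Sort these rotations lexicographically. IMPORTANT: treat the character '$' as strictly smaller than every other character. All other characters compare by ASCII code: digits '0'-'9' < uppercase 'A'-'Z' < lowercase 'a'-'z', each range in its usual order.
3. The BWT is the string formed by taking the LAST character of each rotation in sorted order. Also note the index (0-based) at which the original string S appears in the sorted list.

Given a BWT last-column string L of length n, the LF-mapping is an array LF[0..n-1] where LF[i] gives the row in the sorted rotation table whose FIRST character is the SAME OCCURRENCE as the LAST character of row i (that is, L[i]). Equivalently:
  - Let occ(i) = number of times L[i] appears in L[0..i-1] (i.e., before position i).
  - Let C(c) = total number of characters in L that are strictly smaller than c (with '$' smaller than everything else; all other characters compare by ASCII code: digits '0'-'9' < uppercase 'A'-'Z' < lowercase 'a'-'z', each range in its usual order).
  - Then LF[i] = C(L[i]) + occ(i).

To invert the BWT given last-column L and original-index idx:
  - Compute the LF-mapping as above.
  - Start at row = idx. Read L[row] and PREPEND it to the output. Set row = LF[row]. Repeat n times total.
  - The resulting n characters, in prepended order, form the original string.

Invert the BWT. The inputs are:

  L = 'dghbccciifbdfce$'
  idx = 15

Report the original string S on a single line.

Answer: idfgbcccchbfeid$

Derivation:
LF mapping: 7 12 13 1 3 4 5 14 15 10 2 8 11 6 9 0
Walk LF starting at row 15, prepending L[row]:
  step 1: row=15, L[15]='$', prepend. Next row=LF[15]=0
  step 2: row=0, L[0]='d', prepend. Next row=LF[0]=7
  step 3: row=7, L[7]='i', prepend. Next row=LF[7]=14
  step 4: row=14, L[14]='e', prepend. Next row=LF[14]=9
  step 5: row=9, L[9]='f', prepend. Next row=LF[9]=10
  step 6: row=10, L[10]='b', prepend. Next row=LF[10]=2
  step 7: row=2, L[2]='h', prepend. Next row=LF[2]=13
  step 8: row=13, L[13]='c', prepend. Next row=LF[13]=6
  step 9: row=6, L[6]='c', prepend. Next row=LF[6]=5
  step 10: row=5, L[5]='c', prepend. Next row=LF[5]=4
  step 11: row=4, L[4]='c', prepend. Next row=LF[4]=3
  step 12: row=3, L[3]='b', prepend. Next row=LF[3]=1
  step 13: row=1, L[1]='g', prepend. Next row=LF[1]=12
  step 14: row=12, L[12]='f', prepend. Next row=LF[12]=11
  step 15: row=11, L[11]='d', prepend. Next row=LF[11]=8
  step 16: row=8, L[8]='i', prepend. Next row=LF[8]=15
Reversed output: idfgbcccchbfeid$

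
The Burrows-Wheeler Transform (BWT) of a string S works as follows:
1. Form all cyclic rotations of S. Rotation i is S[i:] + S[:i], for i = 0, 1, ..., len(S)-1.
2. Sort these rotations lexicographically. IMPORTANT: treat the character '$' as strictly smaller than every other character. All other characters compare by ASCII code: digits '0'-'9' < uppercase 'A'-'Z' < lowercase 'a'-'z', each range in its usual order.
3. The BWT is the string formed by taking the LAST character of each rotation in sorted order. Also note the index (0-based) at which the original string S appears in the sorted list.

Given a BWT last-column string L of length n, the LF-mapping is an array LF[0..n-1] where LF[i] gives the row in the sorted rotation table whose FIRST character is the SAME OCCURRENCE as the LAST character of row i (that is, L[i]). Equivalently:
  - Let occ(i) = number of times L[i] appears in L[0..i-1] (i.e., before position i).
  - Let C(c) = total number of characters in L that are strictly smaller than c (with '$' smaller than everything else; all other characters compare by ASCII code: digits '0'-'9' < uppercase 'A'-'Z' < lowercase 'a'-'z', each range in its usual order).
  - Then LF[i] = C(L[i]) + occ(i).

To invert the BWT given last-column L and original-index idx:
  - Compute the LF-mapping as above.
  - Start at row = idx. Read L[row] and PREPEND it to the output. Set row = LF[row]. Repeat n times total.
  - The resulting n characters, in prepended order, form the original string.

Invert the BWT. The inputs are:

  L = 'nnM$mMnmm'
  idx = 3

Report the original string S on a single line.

Answer: mmnMMmnn$

Derivation:
LF mapping: 6 7 1 0 3 2 8 4 5
Walk LF starting at row 3, prepending L[row]:
  step 1: row=3, L[3]='$', prepend. Next row=LF[3]=0
  step 2: row=0, L[0]='n', prepend. Next row=LF[0]=6
  step 3: row=6, L[6]='n', prepend. Next row=LF[6]=8
  step 4: row=8, L[8]='m', prepend. Next row=LF[8]=5
  step 5: row=5, L[5]='M', prepend. Next row=LF[5]=2
  step 6: row=2, L[2]='M', prepend. Next row=LF[2]=1
  step 7: row=1, L[1]='n', prepend. Next row=LF[1]=7
  step 8: row=7, L[7]='m', prepend. Next row=LF[7]=4
  step 9: row=4, L[4]='m', prepend. Next row=LF[4]=3
Reversed output: mmnMMmnn$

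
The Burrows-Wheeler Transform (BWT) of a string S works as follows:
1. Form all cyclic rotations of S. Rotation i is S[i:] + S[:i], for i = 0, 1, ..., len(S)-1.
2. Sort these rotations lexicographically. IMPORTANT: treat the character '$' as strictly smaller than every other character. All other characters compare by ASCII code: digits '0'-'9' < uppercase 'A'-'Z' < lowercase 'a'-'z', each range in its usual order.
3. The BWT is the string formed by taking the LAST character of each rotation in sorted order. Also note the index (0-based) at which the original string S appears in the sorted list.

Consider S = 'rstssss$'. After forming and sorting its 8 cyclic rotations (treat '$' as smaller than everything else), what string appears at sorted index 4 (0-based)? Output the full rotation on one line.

Answer: sss$rsts

Derivation:
All 8 rotations (rotation i = S[i:]+S[:i]):
  rot[0] = rstssss$
  rot[1] = stssss$r
  rot[2] = tssss$rs
  rot[3] = ssss$rst
  rot[4] = sss$rsts
  rot[5] = ss$rstss
  rot[6] = s$rstsss
  rot[7] = $rstssss
Sorted (with $ < everything):
  sorted[0] = $rstssss
  sorted[1] = rstssss$
  sorted[2] = s$rstsss
  sorted[3] = ss$rstss
  sorted[4] = sss$rsts
  sorted[5] = ssss$rst
  sorted[6] = stssss$r
  sorted[7] = tssss$rs
sorted[4] = sss$rsts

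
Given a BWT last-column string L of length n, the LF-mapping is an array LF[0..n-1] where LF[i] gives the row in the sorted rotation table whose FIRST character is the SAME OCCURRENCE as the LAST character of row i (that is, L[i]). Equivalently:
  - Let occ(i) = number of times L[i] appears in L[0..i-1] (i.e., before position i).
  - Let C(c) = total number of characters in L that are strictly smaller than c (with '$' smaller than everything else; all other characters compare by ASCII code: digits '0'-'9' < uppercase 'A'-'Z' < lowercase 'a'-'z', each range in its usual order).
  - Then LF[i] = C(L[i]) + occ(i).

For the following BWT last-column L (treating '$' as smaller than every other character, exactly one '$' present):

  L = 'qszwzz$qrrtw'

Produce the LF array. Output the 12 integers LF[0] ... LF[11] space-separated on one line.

Answer: 1 5 9 7 10 11 0 2 3 4 6 8

Derivation:
Char counts: '$':1, 'q':2, 'r':2, 's':1, 't':1, 'w':2, 'z':3
C (first-col start): C('$')=0, C('q')=1, C('r')=3, C('s')=5, C('t')=6, C('w')=7, C('z')=9
L[0]='q': occ=0, LF[0]=C('q')+0=1+0=1
L[1]='s': occ=0, LF[1]=C('s')+0=5+0=5
L[2]='z': occ=0, LF[2]=C('z')+0=9+0=9
L[3]='w': occ=0, LF[3]=C('w')+0=7+0=7
L[4]='z': occ=1, LF[4]=C('z')+1=9+1=10
L[5]='z': occ=2, LF[5]=C('z')+2=9+2=11
L[6]='$': occ=0, LF[6]=C('$')+0=0+0=0
L[7]='q': occ=1, LF[7]=C('q')+1=1+1=2
L[8]='r': occ=0, LF[8]=C('r')+0=3+0=3
L[9]='r': occ=1, LF[9]=C('r')+1=3+1=4
L[10]='t': occ=0, LF[10]=C('t')+0=6+0=6
L[11]='w': occ=1, LF[11]=C('w')+1=7+1=8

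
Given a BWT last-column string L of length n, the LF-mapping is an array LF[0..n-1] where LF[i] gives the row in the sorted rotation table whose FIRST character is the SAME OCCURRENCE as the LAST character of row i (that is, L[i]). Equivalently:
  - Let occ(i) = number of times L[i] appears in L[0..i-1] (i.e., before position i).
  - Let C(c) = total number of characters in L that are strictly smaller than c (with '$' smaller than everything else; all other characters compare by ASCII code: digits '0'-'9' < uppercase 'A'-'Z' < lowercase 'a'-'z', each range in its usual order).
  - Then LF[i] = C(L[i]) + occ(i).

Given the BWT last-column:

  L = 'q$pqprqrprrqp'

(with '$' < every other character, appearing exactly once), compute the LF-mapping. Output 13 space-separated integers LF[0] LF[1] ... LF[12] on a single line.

Char counts: '$':1, 'p':4, 'q':4, 'r':4
C (first-col start): C('$')=0, C('p')=1, C('q')=5, C('r')=9
L[0]='q': occ=0, LF[0]=C('q')+0=5+0=5
L[1]='$': occ=0, LF[1]=C('$')+0=0+0=0
L[2]='p': occ=0, LF[2]=C('p')+0=1+0=1
L[3]='q': occ=1, LF[3]=C('q')+1=5+1=6
L[4]='p': occ=1, LF[4]=C('p')+1=1+1=2
L[5]='r': occ=0, LF[5]=C('r')+0=9+0=9
L[6]='q': occ=2, LF[6]=C('q')+2=5+2=7
L[7]='r': occ=1, LF[7]=C('r')+1=9+1=10
L[8]='p': occ=2, LF[8]=C('p')+2=1+2=3
L[9]='r': occ=2, LF[9]=C('r')+2=9+2=11
L[10]='r': occ=3, LF[10]=C('r')+3=9+3=12
L[11]='q': occ=3, LF[11]=C('q')+3=5+3=8
L[12]='p': occ=3, LF[12]=C('p')+3=1+3=4

Answer: 5 0 1 6 2 9 7 10 3 11 12 8 4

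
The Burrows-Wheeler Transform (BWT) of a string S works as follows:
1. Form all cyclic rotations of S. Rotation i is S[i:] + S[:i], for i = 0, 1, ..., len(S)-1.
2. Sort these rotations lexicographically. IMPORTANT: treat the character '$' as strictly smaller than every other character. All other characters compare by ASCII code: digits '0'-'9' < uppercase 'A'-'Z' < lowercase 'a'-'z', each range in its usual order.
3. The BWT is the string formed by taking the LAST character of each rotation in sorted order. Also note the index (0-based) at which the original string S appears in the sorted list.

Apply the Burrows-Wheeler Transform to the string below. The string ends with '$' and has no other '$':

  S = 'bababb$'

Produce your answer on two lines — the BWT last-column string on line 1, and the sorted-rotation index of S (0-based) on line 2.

Answer: bbbb$aa
4

Derivation:
All 7 rotations (rotation i = S[i:]+S[:i]):
  rot[0] = bababb$
  rot[1] = ababb$b
  rot[2] = babb$ba
  rot[3] = abb$bab
  rot[4] = bb$baba
  rot[5] = b$babab
  rot[6] = $bababb
Sorted (with $ < everything):
  sorted[0] = $bababb  (last char: 'b')
  sorted[1] = ababb$b  (last char: 'b')
  sorted[2] = abb$bab  (last char: 'b')
  sorted[3] = b$babab  (last char: 'b')
  sorted[4] = bababb$  (last char: '$')
  sorted[5] = babb$ba  (last char: 'a')
  sorted[6] = bb$baba  (last char: 'a')
Last column: bbbb$aa
Original string S is at sorted index 4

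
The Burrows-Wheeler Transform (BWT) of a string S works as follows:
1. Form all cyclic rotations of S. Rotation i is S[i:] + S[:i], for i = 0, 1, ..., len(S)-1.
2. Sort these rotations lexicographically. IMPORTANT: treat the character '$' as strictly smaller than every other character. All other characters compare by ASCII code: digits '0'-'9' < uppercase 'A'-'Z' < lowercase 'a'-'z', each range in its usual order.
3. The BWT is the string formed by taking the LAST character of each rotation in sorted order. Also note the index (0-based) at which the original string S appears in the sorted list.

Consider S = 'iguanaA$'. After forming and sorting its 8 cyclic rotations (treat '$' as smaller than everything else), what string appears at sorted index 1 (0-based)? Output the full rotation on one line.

All 8 rotations (rotation i = S[i:]+S[:i]):
  rot[0] = iguanaA$
  rot[1] = guanaA$i
  rot[2] = uanaA$ig
  rot[3] = anaA$igu
  rot[4] = naA$igua
  rot[5] = aA$iguan
  rot[6] = A$iguana
  rot[7] = $iguanaA
Sorted (with $ < everything):
  sorted[0] = $iguanaA
  sorted[1] = A$iguana
  sorted[2] = aA$iguan
  sorted[3] = anaA$igu
  sorted[4] = guanaA$i
  sorted[5] = iguanaA$
  sorted[6] = naA$igua
  sorted[7] = uanaA$ig
sorted[1] = A$iguana

Answer: A$iguana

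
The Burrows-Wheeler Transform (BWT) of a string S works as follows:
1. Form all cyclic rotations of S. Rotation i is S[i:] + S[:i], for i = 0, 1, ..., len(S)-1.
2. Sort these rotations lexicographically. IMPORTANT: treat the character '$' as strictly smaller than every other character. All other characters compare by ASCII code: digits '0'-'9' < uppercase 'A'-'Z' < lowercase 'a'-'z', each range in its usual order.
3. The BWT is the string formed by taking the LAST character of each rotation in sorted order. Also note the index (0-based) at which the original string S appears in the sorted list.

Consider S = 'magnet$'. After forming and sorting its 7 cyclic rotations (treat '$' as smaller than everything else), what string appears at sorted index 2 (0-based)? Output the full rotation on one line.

Answer: et$magn

Derivation:
All 7 rotations (rotation i = S[i:]+S[:i]):
  rot[0] = magnet$
  rot[1] = agnet$m
  rot[2] = gnet$ma
  rot[3] = net$mag
  rot[4] = et$magn
  rot[5] = t$magne
  rot[6] = $magnet
Sorted (with $ < everything):
  sorted[0] = $magnet
  sorted[1] = agnet$m
  sorted[2] = et$magn
  sorted[3] = gnet$ma
  sorted[4] = magnet$
  sorted[5] = net$mag
  sorted[6] = t$magne
sorted[2] = et$magn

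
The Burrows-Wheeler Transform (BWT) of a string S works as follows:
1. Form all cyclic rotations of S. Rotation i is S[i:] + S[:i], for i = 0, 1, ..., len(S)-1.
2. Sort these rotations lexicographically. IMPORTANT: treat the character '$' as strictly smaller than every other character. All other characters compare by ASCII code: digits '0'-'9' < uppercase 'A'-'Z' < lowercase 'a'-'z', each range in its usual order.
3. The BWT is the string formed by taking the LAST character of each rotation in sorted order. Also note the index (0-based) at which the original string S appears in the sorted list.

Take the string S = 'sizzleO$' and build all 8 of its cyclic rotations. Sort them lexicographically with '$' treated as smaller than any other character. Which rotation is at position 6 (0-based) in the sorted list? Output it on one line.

Answer: zleO$siz

Derivation:
All 8 rotations (rotation i = S[i:]+S[:i]):
  rot[0] = sizzleO$
  rot[1] = izzleO$s
  rot[2] = zzleO$si
  rot[3] = zleO$siz
  rot[4] = leO$sizz
  rot[5] = eO$sizzl
  rot[6] = O$sizzle
  rot[7] = $sizzleO
Sorted (with $ < everything):
  sorted[0] = $sizzleO
  sorted[1] = O$sizzle
  sorted[2] = eO$sizzl
  sorted[3] = izzleO$s
  sorted[4] = leO$sizz
  sorted[5] = sizzleO$
  sorted[6] = zleO$siz
  sorted[7] = zzleO$si
sorted[6] = zleO$siz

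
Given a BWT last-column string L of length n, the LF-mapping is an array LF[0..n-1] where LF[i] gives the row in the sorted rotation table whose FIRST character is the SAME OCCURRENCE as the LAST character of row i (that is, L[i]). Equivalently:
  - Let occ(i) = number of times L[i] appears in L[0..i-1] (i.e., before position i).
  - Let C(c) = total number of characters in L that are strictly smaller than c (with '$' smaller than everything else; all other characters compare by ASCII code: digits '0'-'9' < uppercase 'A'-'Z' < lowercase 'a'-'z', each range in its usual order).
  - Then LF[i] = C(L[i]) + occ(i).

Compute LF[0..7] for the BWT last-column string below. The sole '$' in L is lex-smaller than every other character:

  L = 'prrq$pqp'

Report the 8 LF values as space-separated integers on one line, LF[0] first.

Answer: 1 6 7 4 0 2 5 3

Derivation:
Char counts: '$':1, 'p':3, 'q':2, 'r':2
C (first-col start): C('$')=0, C('p')=1, C('q')=4, C('r')=6
L[0]='p': occ=0, LF[0]=C('p')+0=1+0=1
L[1]='r': occ=0, LF[1]=C('r')+0=6+0=6
L[2]='r': occ=1, LF[2]=C('r')+1=6+1=7
L[3]='q': occ=0, LF[3]=C('q')+0=4+0=4
L[4]='$': occ=0, LF[4]=C('$')+0=0+0=0
L[5]='p': occ=1, LF[5]=C('p')+1=1+1=2
L[6]='q': occ=1, LF[6]=C('q')+1=4+1=5
L[7]='p': occ=2, LF[7]=C('p')+2=1+2=3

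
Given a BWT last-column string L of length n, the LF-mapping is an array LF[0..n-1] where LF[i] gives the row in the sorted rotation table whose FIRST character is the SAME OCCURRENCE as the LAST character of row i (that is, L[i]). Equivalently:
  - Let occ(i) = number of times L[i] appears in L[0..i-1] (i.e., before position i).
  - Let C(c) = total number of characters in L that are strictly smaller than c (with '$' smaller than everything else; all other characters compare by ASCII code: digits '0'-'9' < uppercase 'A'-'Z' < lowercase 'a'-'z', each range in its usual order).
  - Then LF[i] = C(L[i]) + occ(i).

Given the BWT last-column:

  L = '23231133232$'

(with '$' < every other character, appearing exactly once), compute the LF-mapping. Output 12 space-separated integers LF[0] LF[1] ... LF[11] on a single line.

Answer: 3 7 4 8 1 2 9 10 5 11 6 0

Derivation:
Char counts: '$':1, '1':2, '2':4, '3':5
C (first-col start): C('$')=0, C('1')=1, C('2')=3, C('3')=7
L[0]='2': occ=0, LF[0]=C('2')+0=3+0=3
L[1]='3': occ=0, LF[1]=C('3')+0=7+0=7
L[2]='2': occ=1, LF[2]=C('2')+1=3+1=4
L[3]='3': occ=1, LF[3]=C('3')+1=7+1=8
L[4]='1': occ=0, LF[4]=C('1')+0=1+0=1
L[5]='1': occ=1, LF[5]=C('1')+1=1+1=2
L[6]='3': occ=2, LF[6]=C('3')+2=7+2=9
L[7]='3': occ=3, LF[7]=C('3')+3=7+3=10
L[8]='2': occ=2, LF[8]=C('2')+2=3+2=5
L[9]='3': occ=4, LF[9]=C('3')+4=7+4=11
L[10]='2': occ=3, LF[10]=C('2')+3=3+3=6
L[11]='$': occ=0, LF[11]=C('$')+0=0+0=0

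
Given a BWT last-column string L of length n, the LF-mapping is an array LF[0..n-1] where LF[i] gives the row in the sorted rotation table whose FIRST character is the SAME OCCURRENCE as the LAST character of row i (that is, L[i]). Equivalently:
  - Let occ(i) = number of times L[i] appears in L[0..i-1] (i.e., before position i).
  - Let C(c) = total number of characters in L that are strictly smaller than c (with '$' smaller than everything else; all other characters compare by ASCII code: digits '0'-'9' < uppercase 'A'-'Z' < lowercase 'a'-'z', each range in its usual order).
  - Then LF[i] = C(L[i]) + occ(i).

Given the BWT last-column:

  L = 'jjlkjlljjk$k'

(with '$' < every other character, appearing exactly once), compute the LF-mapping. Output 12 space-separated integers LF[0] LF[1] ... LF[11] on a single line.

Char counts: '$':1, 'j':5, 'k':3, 'l':3
C (first-col start): C('$')=0, C('j')=1, C('k')=6, C('l')=9
L[0]='j': occ=0, LF[0]=C('j')+0=1+0=1
L[1]='j': occ=1, LF[1]=C('j')+1=1+1=2
L[2]='l': occ=0, LF[2]=C('l')+0=9+0=9
L[3]='k': occ=0, LF[3]=C('k')+0=6+0=6
L[4]='j': occ=2, LF[4]=C('j')+2=1+2=3
L[5]='l': occ=1, LF[5]=C('l')+1=9+1=10
L[6]='l': occ=2, LF[6]=C('l')+2=9+2=11
L[7]='j': occ=3, LF[7]=C('j')+3=1+3=4
L[8]='j': occ=4, LF[8]=C('j')+4=1+4=5
L[9]='k': occ=1, LF[9]=C('k')+1=6+1=7
L[10]='$': occ=0, LF[10]=C('$')+0=0+0=0
L[11]='k': occ=2, LF[11]=C('k')+2=6+2=8

Answer: 1 2 9 6 3 10 11 4 5 7 0 8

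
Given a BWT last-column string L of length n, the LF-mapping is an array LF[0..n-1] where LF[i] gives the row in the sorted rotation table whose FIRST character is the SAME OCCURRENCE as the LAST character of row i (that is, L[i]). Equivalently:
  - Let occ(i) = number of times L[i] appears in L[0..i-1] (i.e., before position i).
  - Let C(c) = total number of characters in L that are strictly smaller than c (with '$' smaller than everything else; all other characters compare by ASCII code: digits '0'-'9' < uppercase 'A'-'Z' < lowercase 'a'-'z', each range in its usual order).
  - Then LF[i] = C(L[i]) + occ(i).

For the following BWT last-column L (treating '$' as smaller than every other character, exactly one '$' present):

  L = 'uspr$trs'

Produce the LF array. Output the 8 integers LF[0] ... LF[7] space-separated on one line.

Answer: 7 4 1 2 0 6 3 5

Derivation:
Char counts: '$':1, 'p':1, 'r':2, 's':2, 't':1, 'u':1
C (first-col start): C('$')=0, C('p')=1, C('r')=2, C('s')=4, C('t')=6, C('u')=7
L[0]='u': occ=0, LF[0]=C('u')+0=7+0=7
L[1]='s': occ=0, LF[1]=C('s')+0=4+0=4
L[2]='p': occ=0, LF[2]=C('p')+0=1+0=1
L[3]='r': occ=0, LF[3]=C('r')+0=2+0=2
L[4]='$': occ=0, LF[4]=C('$')+0=0+0=0
L[5]='t': occ=0, LF[5]=C('t')+0=6+0=6
L[6]='r': occ=1, LF[6]=C('r')+1=2+1=3
L[7]='s': occ=1, LF[7]=C('s')+1=4+1=5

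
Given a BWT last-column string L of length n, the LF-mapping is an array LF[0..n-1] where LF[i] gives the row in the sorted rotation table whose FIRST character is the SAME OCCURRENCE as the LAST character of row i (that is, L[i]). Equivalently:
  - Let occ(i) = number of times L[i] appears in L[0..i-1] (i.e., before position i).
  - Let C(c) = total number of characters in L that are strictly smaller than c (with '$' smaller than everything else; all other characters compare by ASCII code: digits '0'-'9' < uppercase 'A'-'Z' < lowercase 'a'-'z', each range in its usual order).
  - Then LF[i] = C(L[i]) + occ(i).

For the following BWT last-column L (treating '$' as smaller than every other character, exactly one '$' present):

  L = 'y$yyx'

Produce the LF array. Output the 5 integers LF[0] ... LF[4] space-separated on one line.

Answer: 2 0 3 4 1

Derivation:
Char counts: '$':1, 'x':1, 'y':3
C (first-col start): C('$')=0, C('x')=1, C('y')=2
L[0]='y': occ=0, LF[0]=C('y')+0=2+0=2
L[1]='$': occ=0, LF[1]=C('$')+0=0+0=0
L[2]='y': occ=1, LF[2]=C('y')+1=2+1=3
L[3]='y': occ=2, LF[3]=C('y')+2=2+2=4
L[4]='x': occ=0, LF[4]=C('x')+0=1+0=1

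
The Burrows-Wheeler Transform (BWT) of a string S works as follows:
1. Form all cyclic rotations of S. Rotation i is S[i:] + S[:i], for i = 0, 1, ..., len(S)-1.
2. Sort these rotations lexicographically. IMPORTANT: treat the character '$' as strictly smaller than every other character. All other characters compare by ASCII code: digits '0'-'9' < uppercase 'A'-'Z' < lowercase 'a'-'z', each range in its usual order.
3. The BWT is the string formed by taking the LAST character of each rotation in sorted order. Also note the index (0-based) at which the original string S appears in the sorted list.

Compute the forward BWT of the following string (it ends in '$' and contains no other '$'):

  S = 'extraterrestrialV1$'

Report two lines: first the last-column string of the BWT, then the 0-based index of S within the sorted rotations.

Answer: 1Vlirtr$ratrteeaxse
7

Derivation:
All 19 rotations (rotation i = S[i:]+S[:i]):
  rot[0] = extraterrestrialV1$
  rot[1] = xtraterrestrialV1$e
  rot[2] = traterrestrialV1$ex
  rot[3] = raterrestrialV1$ext
  rot[4] = aterrestrialV1$extr
  rot[5] = terrestrialV1$extra
  rot[6] = errestrialV1$extrat
  rot[7] = rrestrialV1$extrate
  rot[8] = restrialV1$extrater
  rot[9] = estrialV1$extraterr
  rot[10] = strialV1$extraterre
  rot[11] = trialV1$extraterres
  rot[12] = rialV1$extraterrest
  rot[13] = ialV1$extraterrestr
  rot[14] = alV1$extraterrestri
  rot[15] = lV1$extraterrestria
  rot[16] = V1$extraterrestrial
  rot[17] = 1$extraterrestrialV
  rot[18] = $extraterrestrialV1
Sorted (with $ < everything):
  sorted[0] = $extraterrestrialV1  (last char: '1')
  sorted[1] = 1$extraterrestrialV  (last char: 'V')
  sorted[2] = V1$extraterrestrial  (last char: 'l')
  sorted[3] = alV1$extraterrestri  (last char: 'i')
  sorted[4] = aterrestrialV1$extr  (last char: 'r')
  sorted[5] = errestrialV1$extrat  (last char: 't')
  sorted[6] = estrialV1$extraterr  (last char: 'r')
  sorted[7] = extraterrestrialV1$  (last char: '$')
  sorted[8] = ialV1$extraterrestr  (last char: 'r')
  sorted[9] = lV1$extraterrestria  (last char: 'a')
  sorted[10] = raterrestrialV1$ext  (last char: 't')
  sorted[11] = restrialV1$extrater  (last char: 'r')
  sorted[12] = rialV1$extraterrest  (last char: 't')
  sorted[13] = rrestrialV1$extrate  (last char: 'e')
  sorted[14] = strialV1$extraterre  (last char: 'e')
  sorted[15] = terrestrialV1$extra  (last char: 'a')
  sorted[16] = traterrestrialV1$ex  (last char: 'x')
  sorted[17] = trialV1$extraterres  (last char: 's')
  sorted[18] = xtraterrestrialV1$e  (last char: 'e')
Last column: 1Vlirtr$ratrteeaxse
Original string S is at sorted index 7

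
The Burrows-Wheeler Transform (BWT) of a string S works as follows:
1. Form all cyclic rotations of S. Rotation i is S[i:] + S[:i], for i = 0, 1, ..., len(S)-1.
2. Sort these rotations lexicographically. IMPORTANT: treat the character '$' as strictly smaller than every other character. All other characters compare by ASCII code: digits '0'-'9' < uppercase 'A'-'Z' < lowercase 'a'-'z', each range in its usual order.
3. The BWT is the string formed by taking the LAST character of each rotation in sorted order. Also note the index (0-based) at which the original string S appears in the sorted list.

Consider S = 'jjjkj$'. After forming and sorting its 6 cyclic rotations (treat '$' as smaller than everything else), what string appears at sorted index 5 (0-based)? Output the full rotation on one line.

Answer: kj$jjj

Derivation:
All 6 rotations (rotation i = S[i:]+S[:i]):
  rot[0] = jjjkj$
  rot[1] = jjkj$j
  rot[2] = jkj$jj
  rot[3] = kj$jjj
  rot[4] = j$jjjk
  rot[5] = $jjjkj
Sorted (with $ < everything):
  sorted[0] = $jjjkj
  sorted[1] = j$jjjk
  sorted[2] = jjjkj$
  sorted[3] = jjkj$j
  sorted[4] = jkj$jj
  sorted[5] = kj$jjj
sorted[5] = kj$jjj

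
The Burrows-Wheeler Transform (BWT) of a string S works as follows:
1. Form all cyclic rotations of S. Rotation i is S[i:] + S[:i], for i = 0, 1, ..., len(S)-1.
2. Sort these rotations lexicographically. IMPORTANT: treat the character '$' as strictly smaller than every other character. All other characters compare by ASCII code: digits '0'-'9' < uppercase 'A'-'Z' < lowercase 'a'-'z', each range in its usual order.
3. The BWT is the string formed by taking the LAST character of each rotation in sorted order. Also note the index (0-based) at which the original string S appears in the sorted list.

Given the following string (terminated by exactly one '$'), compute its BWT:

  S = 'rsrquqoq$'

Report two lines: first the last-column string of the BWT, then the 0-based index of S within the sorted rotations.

All 9 rotations (rotation i = S[i:]+S[:i]):
  rot[0] = rsrquqoq$
  rot[1] = srquqoq$r
  rot[2] = rquqoq$rs
  rot[3] = quqoq$rsr
  rot[4] = uqoq$rsrq
  rot[5] = qoq$rsrqu
  rot[6] = oq$rsrquq
  rot[7] = q$rsrquqo
  rot[8] = $rsrquqoq
Sorted (with $ < everything):
  sorted[0] = $rsrquqoq  (last char: 'q')
  sorted[1] = oq$rsrquq  (last char: 'q')
  sorted[2] = q$rsrquqo  (last char: 'o')
  sorted[3] = qoq$rsrqu  (last char: 'u')
  sorted[4] = quqoq$rsr  (last char: 'r')
  sorted[5] = rquqoq$rs  (last char: 's')
  sorted[6] = rsrquqoq$  (last char: '$')
  sorted[7] = srquqoq$r  (last char: 'r')
  sorted[8] = uqoq$rsrq  (last char: 'q')
Last column: qqours$rq
Original string S is at sorted index 6

Answer: qqours$rq
6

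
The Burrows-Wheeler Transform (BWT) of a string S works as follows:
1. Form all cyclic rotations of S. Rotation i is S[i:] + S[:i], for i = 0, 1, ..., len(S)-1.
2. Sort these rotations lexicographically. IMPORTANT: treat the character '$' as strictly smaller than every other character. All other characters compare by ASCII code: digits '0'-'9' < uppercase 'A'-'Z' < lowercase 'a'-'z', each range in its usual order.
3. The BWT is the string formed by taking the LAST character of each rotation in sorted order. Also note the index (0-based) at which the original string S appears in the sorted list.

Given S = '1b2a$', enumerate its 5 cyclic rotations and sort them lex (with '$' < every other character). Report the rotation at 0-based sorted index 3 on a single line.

Answer: a$1b2

Derivation:
All 5 rotations (rotation i = S[i:]+S[:i]):
  rot[0] = 1b2a$
  rot[1] = b2a$1
  rot[2] = 2a$1b
  rot[3] = a$1b2
  rot[4] = $1b2a
Sorted (with $ < everything):
  sorted[0] = $1b2a
  sorted[1] = 1b2a$
  sorted[2] = 2a$1b
  sorted[3] = a$1b2
  sorted[4] = b2a$1
sorted[3] = a$1b2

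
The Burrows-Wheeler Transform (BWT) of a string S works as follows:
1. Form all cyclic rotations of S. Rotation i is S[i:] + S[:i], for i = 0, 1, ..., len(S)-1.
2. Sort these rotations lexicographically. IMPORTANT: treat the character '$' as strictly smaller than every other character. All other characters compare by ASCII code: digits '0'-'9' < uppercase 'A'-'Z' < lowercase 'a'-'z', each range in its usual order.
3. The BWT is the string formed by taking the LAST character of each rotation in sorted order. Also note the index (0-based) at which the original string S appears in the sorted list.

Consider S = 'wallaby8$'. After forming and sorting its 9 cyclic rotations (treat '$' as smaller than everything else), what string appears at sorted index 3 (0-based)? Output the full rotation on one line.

Answer: allaby8$w

Derivation:
All 9 rotations (rotation i = S[i:]+S[:i]):
  rot[0] = wallaby8$
  rot[1] = allaby8$w
  rot[2] = llaby8$wa
  rot[3] = laby8$wal
  rot[4] = aby8$wall
  rot[5] = by8$walla
  rot[6] = y8$wallab
  rot[7] = 8$wallaby
  rot[8] = $wallaby8
Sorted (with $ < everything):
  sorted[0] = $wallaby8
  sorted[1] = 8$wallaby
  sorted[2] = aby8$wall
  sorted[3] = allaby8$w
  sorted[4] = by8$walla
  sorted[5] = laby8$wal
  sorted[6] = llaby8$wa
  sorted[7] = wallaby8$
  sorted[8] = y8$wallab
sorted[3] = allaby8$w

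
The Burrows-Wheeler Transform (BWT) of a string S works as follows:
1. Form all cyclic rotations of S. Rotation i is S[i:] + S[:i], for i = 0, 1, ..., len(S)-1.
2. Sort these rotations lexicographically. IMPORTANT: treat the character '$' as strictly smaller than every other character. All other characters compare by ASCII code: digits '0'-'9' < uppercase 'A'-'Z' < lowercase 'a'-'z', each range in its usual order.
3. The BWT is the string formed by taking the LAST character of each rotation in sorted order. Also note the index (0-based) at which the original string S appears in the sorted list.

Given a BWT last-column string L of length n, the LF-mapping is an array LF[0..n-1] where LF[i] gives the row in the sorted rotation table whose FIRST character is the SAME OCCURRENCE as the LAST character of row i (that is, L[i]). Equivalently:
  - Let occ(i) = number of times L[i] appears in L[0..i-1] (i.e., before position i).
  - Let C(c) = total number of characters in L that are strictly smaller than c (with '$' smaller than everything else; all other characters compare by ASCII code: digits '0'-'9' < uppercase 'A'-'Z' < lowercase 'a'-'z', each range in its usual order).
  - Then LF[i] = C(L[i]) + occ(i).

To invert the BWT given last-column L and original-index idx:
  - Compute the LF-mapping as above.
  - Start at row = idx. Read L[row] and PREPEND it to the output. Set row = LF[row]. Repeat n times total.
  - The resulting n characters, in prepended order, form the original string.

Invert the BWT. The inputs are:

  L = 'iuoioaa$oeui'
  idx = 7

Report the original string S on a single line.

LF mapping: 4 10 7 5 8 1 2 0 9 3 11 6
Walk LF starting at row 7, prepending L[row]:
  step 1: row=7, L[7]='$', prepend. Next row=LF[7]=0
  step 2: row=0, L[0]='i', prepend. Next row=LF[0]=4
  step 3: row=4, L[4]='o', prepend. Next row=LF[4]=8
  step 4: row=8, L[8]='o', prepend. Next row=LF[8]=9
  step 5: row=9, L[9]='e', prepend. Next row=LF[9]=3
  step 6: row=3, L[3]='i', prepend. Next row=LF[3]=5
  step 7: row=5, L[5]='a', prepend. Next row=LF[5]=1
  step 8: row=1, L[1]='u', prepend. Next row=LF[1]=10
  step 9: row=10, L[10]='u', prepend. Next row=LF[10]=11
  step 10: row=11, L[11]='i', prepend. Next row=LF[11]=6
  step 11: row=6, L[6]='a', prepend. Next row=LF[6]=2
  step 12: row=2, L[2]='o', prepend. Next row=LF[2]=7
Reversed output: oaiuuaieooi$

Answer: oaiuuaieooi$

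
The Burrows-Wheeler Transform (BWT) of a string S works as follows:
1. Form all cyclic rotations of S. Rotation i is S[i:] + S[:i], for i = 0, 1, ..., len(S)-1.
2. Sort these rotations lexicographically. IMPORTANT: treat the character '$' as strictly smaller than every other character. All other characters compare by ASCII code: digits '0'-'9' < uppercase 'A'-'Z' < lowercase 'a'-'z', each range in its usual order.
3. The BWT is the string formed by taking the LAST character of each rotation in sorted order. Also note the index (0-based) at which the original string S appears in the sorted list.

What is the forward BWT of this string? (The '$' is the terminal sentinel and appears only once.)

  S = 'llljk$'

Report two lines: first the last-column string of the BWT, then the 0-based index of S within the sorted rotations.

Answer: kljll$
5

Derivation:
All 6 rotations (rotation i = S[i:]+S[:i]):
  rot[0] = llljk$
  rot[1] = lljk$l
  rot[2] = ljk$ll
  rot[3] = jk$lll
  rot[4] = k$lllj
  rot[5] = $llljk
Sorted (with $ < everything):
  sorted[0] = $llljk  (last char: 'k')
  sorted[1] = jk$lll  (last char: 'l')
  sorted[2] = k$lllj  (last char: 'j')
  sorted[3] = ljk$ll  (last char: 'l')
  sorted[4] = lljk$l  (last char: 'l')
  sorted[5] = llljk$  (last char: '$')
Last column: kljll$
Original string S is at sorted index 5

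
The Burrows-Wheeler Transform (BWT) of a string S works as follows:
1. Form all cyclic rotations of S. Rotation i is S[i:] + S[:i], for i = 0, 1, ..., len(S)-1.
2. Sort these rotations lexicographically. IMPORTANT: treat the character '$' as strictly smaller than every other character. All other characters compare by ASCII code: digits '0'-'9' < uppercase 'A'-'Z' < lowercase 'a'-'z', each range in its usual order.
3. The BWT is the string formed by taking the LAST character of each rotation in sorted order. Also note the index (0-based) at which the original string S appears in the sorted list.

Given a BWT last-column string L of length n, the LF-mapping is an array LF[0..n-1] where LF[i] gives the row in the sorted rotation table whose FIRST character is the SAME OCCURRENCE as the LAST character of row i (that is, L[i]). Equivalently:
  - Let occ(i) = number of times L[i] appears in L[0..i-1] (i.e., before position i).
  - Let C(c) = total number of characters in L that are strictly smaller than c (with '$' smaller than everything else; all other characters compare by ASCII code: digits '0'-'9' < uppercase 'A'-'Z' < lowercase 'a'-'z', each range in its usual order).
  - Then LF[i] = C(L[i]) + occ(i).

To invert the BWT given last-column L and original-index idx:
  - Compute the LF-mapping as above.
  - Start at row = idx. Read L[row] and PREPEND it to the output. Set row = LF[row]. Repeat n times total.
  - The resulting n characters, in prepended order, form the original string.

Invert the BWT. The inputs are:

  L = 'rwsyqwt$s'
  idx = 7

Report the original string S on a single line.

LF mapping: 2 6 3 8 1 7 5 0 4
Walk LF starting at row 7, prepending L[row]:
  step 1: row=7, L[7]='$', prepend. Next row=LF[7]=0
  step 2: row=0, L[0]='r', prepend. Next row=LF[0]=2
  step 3: row=2, L[2]='s', prepend. Next row=LF[2]=3
  step 4: row=3, L[3]='y', prepend. Next row=LF[3]=8
  step 5: row=8, L[8]='s', prepend. Next row=LF[8]=4
  step 6: row=4, L[4]='q', prepend. Next row=LF[4]=1
  step 7: row=1, L[1]='w', prepend. Next row=LF[1]=6
  step 8: row=6, L[6]='t', prepend. Next row=LF[6]=5
  step 9: row=5, L[5]='w', prepend. Next row=LF[5]=7
Reversed output: wtwqsysr$

Answer: wtwqsysr$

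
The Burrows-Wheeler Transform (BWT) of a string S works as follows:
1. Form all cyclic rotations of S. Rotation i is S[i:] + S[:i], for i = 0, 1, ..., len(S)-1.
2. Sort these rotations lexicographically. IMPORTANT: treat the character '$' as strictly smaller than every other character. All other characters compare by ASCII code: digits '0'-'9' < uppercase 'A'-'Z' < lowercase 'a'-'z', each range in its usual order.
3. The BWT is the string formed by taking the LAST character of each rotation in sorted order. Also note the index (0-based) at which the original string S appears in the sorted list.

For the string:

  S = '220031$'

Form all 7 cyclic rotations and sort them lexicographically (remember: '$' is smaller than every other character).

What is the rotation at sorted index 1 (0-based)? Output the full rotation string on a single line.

All 7 rotations (rotation i = S[i:]+S[:i]):
  rot[0] = 220031$
  rot[1] = 20031$2
  rot[2] = 0031$22
  rot[3] = 031$220
  rot[4] = 31$2200
  rot[5] = 1$22003
  rot[6] = $220031
Sorted (with $ < everything):
  sorted[0] = $220031
  sorted[1] = 0031$22
  sorted[2] = 031$220
  sorted[3] = 1$22003
  sorted[4] = 20031$2
  sorted[5] = 220031$
  sorted[6] = 31$2200
sorted[1] = 0031$22

Answer: 0031$22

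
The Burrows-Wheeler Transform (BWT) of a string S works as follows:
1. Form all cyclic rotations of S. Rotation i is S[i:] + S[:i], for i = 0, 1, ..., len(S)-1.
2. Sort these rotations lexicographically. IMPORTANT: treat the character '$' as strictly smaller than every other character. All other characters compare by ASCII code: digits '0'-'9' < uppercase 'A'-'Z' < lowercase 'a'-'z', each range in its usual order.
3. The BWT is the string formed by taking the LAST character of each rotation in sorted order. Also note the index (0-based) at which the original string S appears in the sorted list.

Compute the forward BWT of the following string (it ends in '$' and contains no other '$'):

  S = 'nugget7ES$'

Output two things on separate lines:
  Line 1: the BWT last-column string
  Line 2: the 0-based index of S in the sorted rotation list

All 10 rotations (rotation i = S[i:]+S[:i]):
  rot[0] = nugget7ES$
  rot[1] = ugget7ES$n
  rot[2] = gget7ES$nu
  rot[3] = get7ES$nug
  rot[4] = et7ES$nugg
  rot[5] = t7ES$nugge
  rot[6] = 7ES$nugget
  rot[7] = ES$nugget7
  rot[8] = S$nugget7E
  rot[9] = $nugget7ES
Sorted (with $ < everything):
  sorted[0] = $nugget7ES  (last char: 'S')
  sorted[1] = 7ES$nugget  (last char: 't')
  sorted[2] = ES$nugget7  (last char: '7')
  sorted[3] = S$nugget7E  (last char: 'E')
  sorted[4] = et7ES$nugg  (last char: 'g')
  sorted[5] = get7ES$nug  (last char: 'g')
  sorted[6] = gget7ES$nu  (last char: 'u')
  sorted[7] = nugget7ES$  (last char: '$')
  sorted[8] = t7ES$nugge  (last char: 'e')
  sorted[9] = ugget7ES$n  (last char: 'n')
Last column: St7Eggu$en
Original string S is at sorted index 7

Answer: St7Eggu$en
7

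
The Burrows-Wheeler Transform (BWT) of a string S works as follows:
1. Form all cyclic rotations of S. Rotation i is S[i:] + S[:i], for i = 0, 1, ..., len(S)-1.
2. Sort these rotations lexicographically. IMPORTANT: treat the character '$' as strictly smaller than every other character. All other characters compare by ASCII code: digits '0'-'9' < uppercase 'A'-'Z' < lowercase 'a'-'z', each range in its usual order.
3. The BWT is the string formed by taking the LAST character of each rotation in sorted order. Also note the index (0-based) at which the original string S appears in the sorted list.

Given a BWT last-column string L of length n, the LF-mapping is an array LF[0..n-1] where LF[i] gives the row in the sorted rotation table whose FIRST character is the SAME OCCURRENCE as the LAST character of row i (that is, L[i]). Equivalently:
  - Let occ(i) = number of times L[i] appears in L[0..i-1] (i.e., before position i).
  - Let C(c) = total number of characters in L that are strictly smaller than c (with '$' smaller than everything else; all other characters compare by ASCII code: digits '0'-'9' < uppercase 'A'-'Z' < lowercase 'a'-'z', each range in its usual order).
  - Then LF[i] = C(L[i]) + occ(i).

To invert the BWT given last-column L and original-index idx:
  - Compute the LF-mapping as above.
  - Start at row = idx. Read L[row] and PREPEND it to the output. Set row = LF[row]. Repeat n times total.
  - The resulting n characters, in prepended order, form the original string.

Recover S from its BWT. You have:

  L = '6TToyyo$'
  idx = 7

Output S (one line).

Answer: yoyoTT6$

Derivation:
LF mapping: 1 2 3 4 6 7 5 0
Walk LF starting at row 7, prepending L[row]:
  step 1: row=7, L[7]='$', prepend. Next row=LF[7]=0
  step 2: row=0, L[0]='6', prepend. Next row=LF[0]=1
  step 3: row=1, L[1]='T', prepend. Next row=LF[1]=2
  step 4: row=2, L[2]='T', prepend. Next row=LF[2]=3
  step 5: row=3, L[3]='o', prepend. Next row=LF[3]=4
  step 6: row=4, L[4]='y', prepend. Next row=LF[4]=6
  step 7: row=6, L[6]='o', prepend. Next row=LF[6]=5
  step 8: row=5, L[5]='y', prepend. Next row=LF[5]=7
Reversed output: yoyoTT6$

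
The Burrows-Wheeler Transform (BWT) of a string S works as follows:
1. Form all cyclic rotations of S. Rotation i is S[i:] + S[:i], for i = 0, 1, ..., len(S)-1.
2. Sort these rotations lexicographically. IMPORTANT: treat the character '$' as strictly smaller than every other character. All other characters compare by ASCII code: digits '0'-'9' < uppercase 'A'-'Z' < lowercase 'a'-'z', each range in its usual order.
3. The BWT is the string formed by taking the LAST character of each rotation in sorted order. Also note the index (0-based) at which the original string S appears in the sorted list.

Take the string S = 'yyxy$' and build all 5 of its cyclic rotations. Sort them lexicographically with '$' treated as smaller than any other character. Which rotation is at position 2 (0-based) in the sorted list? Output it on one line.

Answer: y$yyx

Derivation:
All 5 rotations (rotation i = S[i:]+S[:i]):
  rot[0] = yyxy$
  rot[1] = yxy$y
  rot[2] = xy$yy
  rot[3] = y$yyx
  rot[4] = $yyxy
Sorted (with $ < everything):
  sorted[0] = $yyxy
  sorted[1] = xy$yy
  sorted[2] = y$yyx
  sorted[3] = yxy$y
  sorted[4] = yyxy$
sorted[2] = y$yyx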